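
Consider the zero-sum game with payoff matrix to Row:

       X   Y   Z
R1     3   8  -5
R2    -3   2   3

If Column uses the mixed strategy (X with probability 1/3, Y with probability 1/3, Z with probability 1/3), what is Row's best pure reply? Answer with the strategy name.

Expected payoff of R1: (1/3)·3 + (1/3)·8 + (1/3)·(-5) = 2.
Expected payoff of R2: (1/3)·(-3) + (1/3)·2 + (1/3)·3 = 2/3.
The largest is 2, so Row's best response is R1.

R1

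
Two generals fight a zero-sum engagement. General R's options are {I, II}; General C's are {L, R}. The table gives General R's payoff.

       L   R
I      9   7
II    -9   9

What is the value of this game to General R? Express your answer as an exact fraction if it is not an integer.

Row minima: I → 7, II → -9; maximin = 7.
Column maxima: L → 9, R → 9; minimax = 9.
7 ≠ 9, so there is no saddle point; optimal play is mixed.
Let General R play I with probability p. Expected payoff against L: 9p + (-9)(1−p) = 18p − 9; against R: 7p + 9(1−p) = −2p + 9.
Setting these equal: 18p − 9 = −2p + 9 ⇒ 20p = 18 ⇒ p = 9/10, and the value is (18)·(9/10) − 9 = 36/5.
For General C: with q = P(L), equating I's and II's payoffs gives 2q + 7 = −18q + 9 ⇒ q = 1/10.

36/5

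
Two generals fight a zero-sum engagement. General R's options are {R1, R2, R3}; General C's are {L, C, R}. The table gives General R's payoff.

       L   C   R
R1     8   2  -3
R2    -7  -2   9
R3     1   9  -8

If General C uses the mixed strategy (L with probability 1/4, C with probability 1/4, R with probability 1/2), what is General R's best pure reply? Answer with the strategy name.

Expected payoff of R1: (1/4)·8 + (1/4)·2 + (1/2)·(-3) = 1.
Expected payoff of R2: (1/4)·(-7) + (1/4)·(-2) + (1/2)·9 = 9/4.
Expected payoff of R3: (1/4)·1 + (1/4)·9 + (1/2)·(-8) = -3/2.
The largest is 9/4, so General R's best response is R2.

R2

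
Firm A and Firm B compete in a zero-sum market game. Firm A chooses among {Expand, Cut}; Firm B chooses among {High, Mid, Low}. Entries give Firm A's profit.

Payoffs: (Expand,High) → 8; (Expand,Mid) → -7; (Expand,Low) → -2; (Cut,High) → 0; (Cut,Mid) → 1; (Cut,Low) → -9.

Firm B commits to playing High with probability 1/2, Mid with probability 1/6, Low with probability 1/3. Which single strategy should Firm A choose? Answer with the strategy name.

Expand

Expected payoff of Expand: (1/2)·8 + (1/6)·(-7) + (1/3)·(-2) = 13/6.
Expected payoff of Cut: (1/2)·0 + (1/6)·1 + (1/3)·(-9) = -17/6.
The largest is 13/6, so Firm A's best response is Expand.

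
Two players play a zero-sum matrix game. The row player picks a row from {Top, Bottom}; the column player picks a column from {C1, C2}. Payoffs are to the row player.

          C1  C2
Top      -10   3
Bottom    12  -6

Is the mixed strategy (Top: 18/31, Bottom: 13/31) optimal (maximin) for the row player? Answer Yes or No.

Yes

Against C1 this mix gives (18/31)·(-10) + (13/31)·12 = -24/31.
Against C2 this mix gives (18/31)·3 + (13/31)·(-6) = -24/31.
All of the column player's active replies (C1, C2) yield -24/31, and no column does worse for the row player. The mix makes the column player indifferent and guarantees -24/31, so it is optimal.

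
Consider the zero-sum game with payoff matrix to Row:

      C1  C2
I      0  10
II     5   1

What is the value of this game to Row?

Row minima: I → 0, II → 1; maximin = 1.
Column maxima: C1 → 5, C2 → 10; minimax = 5.
1 ≠ 5, so there is no saddle point; optimal play is mixed.
Let Row play I with probability p. Expected payoff against C1: 0p + 5(1−p) = −5p + 5; against C2: 10p + 1(1−p) = 9p + 1.
Setting these equal: −5p + 5 = 9p + 1 ⇒ −14p = -4 ⇒ p = 2/7, and the value is (-5)·(2/7) + 5 = 25/7.
For Column: with q = P(C1), equating I's and II's payoffs gives −10q + 10 = 4q + 1 ⇒ q = 9/14.

25/7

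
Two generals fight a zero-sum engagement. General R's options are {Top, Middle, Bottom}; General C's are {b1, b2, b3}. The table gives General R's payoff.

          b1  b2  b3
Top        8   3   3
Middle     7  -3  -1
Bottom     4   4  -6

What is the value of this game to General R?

3

Row minima: Top → 3, Middle → -3, Bottom → -6; maximin = 3.
Column maxima: b1 → 8, b2 → 4, b3 → 3; minimax = 3.
Since maximin = minimax = 3, there is a saddle point and the value is 3.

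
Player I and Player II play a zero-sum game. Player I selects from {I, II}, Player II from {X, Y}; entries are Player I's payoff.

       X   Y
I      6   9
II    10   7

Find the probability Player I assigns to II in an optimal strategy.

1/2

Row minima: I → 6, II → 7; maximin = 7.
Column maxima: X → 10, Y → 9; minimax = 9.
7 ≠ 9, so there is no saddle point; optimal play is mixed.
Let Player I play I with probability p. Expected payoff against X: 6p + 10(1−p) = −4p + 10; against Y: 9p + 7(1−p) = 2p + 7.
Setting these equal: −4p + 10 = 2p + 7 ⇒ −6p = -3 ⇒ p = 1/2, and the value is (-4)·(1/2) + 10 = 8.
For Player II: with q = P(X), equating I's and II's payoffs gives −3q + 9 = 3q + 7 ⇒ q = 1/3.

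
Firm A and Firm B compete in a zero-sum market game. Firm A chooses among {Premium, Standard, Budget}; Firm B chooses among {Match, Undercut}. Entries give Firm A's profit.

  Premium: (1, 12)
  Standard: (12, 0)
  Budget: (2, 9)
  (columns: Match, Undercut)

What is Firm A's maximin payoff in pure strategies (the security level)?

Row minima: Premium → 1, Standard → 0, Budget → 2.
The best of these is 2.

2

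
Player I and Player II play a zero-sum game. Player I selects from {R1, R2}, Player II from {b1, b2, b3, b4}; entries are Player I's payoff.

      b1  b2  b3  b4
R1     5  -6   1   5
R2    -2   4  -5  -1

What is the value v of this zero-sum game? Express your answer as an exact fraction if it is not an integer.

-13/8

Row minima: R1 → -6, R2 → -5; maximin = -5.
Column maxima: b1 → 5, b2 → 4, b3 → 1, b4 → 5; minimax = 1.
-5 ≠ 1, so there is no saddle point; optimal play is mixed.
b1 is strictly dominated by b3 (it gives Player I strictly more in every row), so Player II never plays it.
b4 is strictly dominated by b3 (it gives Player I strictly more in every row), so Player II never plays it.
On the remaining 2×2 (R1, R2 vs b2, b3):
Let Player I play R1 with probability p. Expected payoff against b2: (-6)p + 4(1−p) = −10p + 4; against b3: 1p + (-5)(1−p) = 6p − 5.
Setting these equal: −10p + 4 = 6p − 5 ⇒ −16p = -9 ⇒ p = 9/16, and the value is (-10)·(9/16) + 4 = -13/8.
For Player II: with q = P(b2), equating R1's and R2's payoffs gives −7q + 1 = 9q − 5 ⇒ q = 3/8.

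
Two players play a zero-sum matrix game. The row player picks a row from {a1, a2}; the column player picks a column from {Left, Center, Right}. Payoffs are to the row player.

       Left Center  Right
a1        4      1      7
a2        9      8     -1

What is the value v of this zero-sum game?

Row minima: a1 → 1, a2 → -1; maximin = 1.
Column maxima: Left → 9, Center → 8, Right → 7; minimax = 7.
1 ≠ 7, so there is no saddle point; optimal play is mixed.
Left is strictly dominated by Center (it gives the row player strictly more in every row), so the column player never plays it.
On the remaining 2×2 (a1, a2 vs Center, Right):
Let the row player play a1 with probability p. Expected payoff against Center: 1p + 8(1−p) = −7p + 8; against Right: 7p + (-1)(1−p) = 8p − 1.
Setting these equal: −7p + 8 = 8p − 1 ⇒ −15p = -9 ⇒ p = 3/5, and the value is (-7)·(3/5) + 8 = 19/5.
For the column player: with q = P(Center), equating a1's and a2's payoffs gives −6q + 7 = 9q − 1 ⇒ q = 8/15.

19/5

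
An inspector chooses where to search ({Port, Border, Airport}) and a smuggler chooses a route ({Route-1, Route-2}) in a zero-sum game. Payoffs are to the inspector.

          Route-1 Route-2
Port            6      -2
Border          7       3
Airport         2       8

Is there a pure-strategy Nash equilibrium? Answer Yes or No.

No

Row minima: Port → -2, Border → 3, Airport → 2; maximin = 3.
Column maxima: Route-1 → 7, Route-2 → 8; minimax = 7.
3 ≠ 7, so no pure-strategy equilibrium exists.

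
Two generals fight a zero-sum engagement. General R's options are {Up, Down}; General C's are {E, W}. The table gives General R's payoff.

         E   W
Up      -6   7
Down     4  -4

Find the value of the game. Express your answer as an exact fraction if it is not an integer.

Row minima: Up → -6, Down → -4; maximin = -4.
Column maxima: E → 4, W → 7; minimax = 4.
-4 ≠ 4, so there is no saddle point; optimal play is mixed.
Let General R play Up with probability p. Expected payoff against E: (-6)p + 4(1−p) = −10p + 4; against W: 7p + (-4)(1−p) = 11p − 4.
Setting these equal: −10p + 4 = 11p − 4 ⇒ −21p = -8 ⇒ p = 8/21, and the value is (-10)·(8/21) + 4 = 4/21.
For General C: with q = P(E), equating Up's and Down's payoffs gives −13q + 7 = 8q − 4 ⇒ q = 11/21.

4/21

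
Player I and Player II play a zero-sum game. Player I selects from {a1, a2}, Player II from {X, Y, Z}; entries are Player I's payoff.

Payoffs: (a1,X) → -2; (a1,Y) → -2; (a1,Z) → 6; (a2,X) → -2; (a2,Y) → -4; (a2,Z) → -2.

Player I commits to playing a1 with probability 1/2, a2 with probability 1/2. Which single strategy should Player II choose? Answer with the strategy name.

Y

If Player II plays X, Player I's expected payoff is (1/2)·(-2) + (1/2)·(-2) = -2.
If Player II plays Y, Player I's expected payoff is (1/2)·(-2) + (1/2)·(-4) = -3.
If Player II plays Z, Player I's expected payoff is (1/2)·6 + (1/2)·(-2) = 2.
Player II minimizes Player I's payoff; the smallest is -3, so the best response is Y.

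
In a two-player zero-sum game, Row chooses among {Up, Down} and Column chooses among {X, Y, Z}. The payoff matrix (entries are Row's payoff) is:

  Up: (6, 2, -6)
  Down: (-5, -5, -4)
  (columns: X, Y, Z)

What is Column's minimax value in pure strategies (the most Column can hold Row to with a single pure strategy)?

Column maxima: X → 6, Y → 2, Z → -4.
The smallest of these is -4.

-4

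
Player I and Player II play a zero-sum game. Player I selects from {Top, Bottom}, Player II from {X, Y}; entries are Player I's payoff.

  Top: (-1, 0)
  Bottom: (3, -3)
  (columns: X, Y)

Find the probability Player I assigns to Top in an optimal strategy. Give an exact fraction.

6/7

Row minima: Top → -1, Bottom → -3; maximin = -1.
Column maxima: X → 3, Y → 0; minimax = 0.
-1 ≠ 0, so there is no saddle point; optimal play is mixed.
Let Player I play Top with probability p. Expected payoff against X: (-1)p + 3(1−p) = −4p + 3; against Y: 0p + (-3)(1−p) = 3p − 3.
Setting these equal: −4p + 3 = 3p − 3 ⇒ −7p = -6 ⇒ p = 6/7, and the value is (-4)·(6/7) + 3 = -3/7.
For Player II: with q = P(X), equating Top's and Bottom's payoffs gives −q = 6q − 3 ⇒ q = 3/7.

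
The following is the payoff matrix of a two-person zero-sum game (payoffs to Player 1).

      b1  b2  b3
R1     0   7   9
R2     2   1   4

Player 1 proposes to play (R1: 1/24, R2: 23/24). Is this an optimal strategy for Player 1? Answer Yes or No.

Against b1 this mix gives (1/24)·0 + (23/24)·2 = 23/12.
Against b2 this mix gives (1/24)·7 + (23/24)·1 = 5/4.
Against b3 this mix gives (1/24)·9 + (23/24)·4 = 101/24.
Player 2 will play b2, holding Player 1 to 5/4. Shifting weight toward the row that does better against b2 would raise this floor (the equalizing mix achieves 7/4 against both b2 and b1), so the proposed strategy is not optimal.

No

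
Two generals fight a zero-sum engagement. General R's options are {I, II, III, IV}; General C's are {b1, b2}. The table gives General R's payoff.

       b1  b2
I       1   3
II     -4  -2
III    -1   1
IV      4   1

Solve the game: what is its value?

Row minima: I → 1, II → -4, III → -1, IV → 1; maximin = 1.
Column maxima: b1 → 4, b2 → 3; minimax = 3.
1 ≠ 3, so there is no saddle point; optimal play is mixed.
II is strictly dominated by I, so General R never plays it.
III is strictly dominated by I, so General R never plays it.
On the remaining 2×2 (I, IV vs b1, b2):
Let General R play I with probability p. Expected payoff against b1: 1p + 4(1−p) = −3p + 4; against b2: 3p + 1(1−p) = 2p + 1.
Setting these equal: −3p + 4 = 2p + 1 ⇒ −5p = -3 ⇒ p = 3/5, and the value is (-3)·(3/5) + 4 = 11/5.
For General C: with q = P(b1), equating I's and IV's payoffs gives −2q + 3 = 3q + 1 ⇒ q = 2/5.

11/5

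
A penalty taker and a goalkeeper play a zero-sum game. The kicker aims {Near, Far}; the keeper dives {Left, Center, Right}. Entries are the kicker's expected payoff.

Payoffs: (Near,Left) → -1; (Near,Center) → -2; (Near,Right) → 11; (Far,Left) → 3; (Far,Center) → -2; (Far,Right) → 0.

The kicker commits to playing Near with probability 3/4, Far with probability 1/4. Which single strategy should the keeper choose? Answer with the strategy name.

Center

If the keeper plays Left, the kicker's expected payoff is (3/4)·(-1) + (1/4)·3 = 0.
If the keeper plays Center, the kicker's expected payoff is (3/4)·(-2) + (1/4)·(-2) = -2.
If the keeper plays Right, the kicker's expected payoff is (3/4)·11 + (1/4)·0 = 33/4.
The keeper minimizes the kicker's payoff; the smallest is -2, so the best response is Center.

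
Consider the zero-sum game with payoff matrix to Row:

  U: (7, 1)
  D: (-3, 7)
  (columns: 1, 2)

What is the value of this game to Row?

13/4

Row minima: U → 1, D → -3; maximin = 1.
Column maxima: 1 → 7, 2 → 7; minimax = 7.
1 ≠ 7, so there is no saddle point; optimal play is mixed.
Let Row play U with probability p. Expected payoff against 1: 7p + (-3)(1−p) = 10p − 3; against 2: 1p + 7(1−p) = −6p + 7.
Setting these equal: 10p − 3 = −6p + 7 ⇒ 16p = 10 ⇒ p = 5/8, and the value is (10)·(5/8) − 3 = 13/4.
For Column: with q = P(1), equating U's and D's payoffs gives 6q + 1 = −10q + 7 ⇒ q = 3/8.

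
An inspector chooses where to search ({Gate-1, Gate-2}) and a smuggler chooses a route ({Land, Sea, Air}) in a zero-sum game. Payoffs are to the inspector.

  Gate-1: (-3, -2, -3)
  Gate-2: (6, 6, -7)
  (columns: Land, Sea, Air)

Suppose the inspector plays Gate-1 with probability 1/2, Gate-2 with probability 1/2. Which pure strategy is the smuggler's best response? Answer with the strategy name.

If the smuggler plays Land, the inspector's expected payoff is (1/2)·(-3) + (1/2)·6 = 3/2.
If the smuggler plays Sea, the inspector's expected payoff is (1/2)·(-2) + (1/2)·6 = 2.
If the smuggler plays Air, the inspector's expected payoff is (1/2)·(-3) + (1/2)·(-7) = -5.
The smuggler minimizes the inspector's payoff; the smallest is -5, so the best response is Air.

Air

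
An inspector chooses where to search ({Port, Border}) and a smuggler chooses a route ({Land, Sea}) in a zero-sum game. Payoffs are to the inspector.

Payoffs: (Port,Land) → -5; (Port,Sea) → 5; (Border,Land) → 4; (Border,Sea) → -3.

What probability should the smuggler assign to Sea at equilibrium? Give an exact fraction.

9/17

Row minima: Port → -5, Border → -3; maximin = -3.
Column maxima: Land → 4, Sea → 5; minimax = 4.
-3 ≠ 4, so there is no saddle point; optimal play is mixed.
Let the inspector play Port with probability p. Expected payoff against Land: (-5)p + 4(1−p) = −9p + 4; against Sea: 5p + (-3)(1−p) = 8p − 3.
Setting these equal: −9p + 4 = 8p − 3 ⇒ −17p = -7 ⇒ p = 7/17, and the value is (-9)·(7/17) + 4 = 5/17.
For the smuggler: with q = P(Land), equating Port's and Border's payoffs gives −10q + 5 = 7q − 3 ⇒ q = 8/17.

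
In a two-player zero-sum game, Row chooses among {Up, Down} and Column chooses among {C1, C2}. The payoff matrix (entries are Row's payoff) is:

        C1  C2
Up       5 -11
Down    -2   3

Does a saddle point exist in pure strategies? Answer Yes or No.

No

Row minima: Up → -11, Down → -2; maximin = -2.
Column maxima: C1 → 5, C2 → 3; minimax = 3.
-2 ≠ 3, so no pure-strategy equilibrium exists.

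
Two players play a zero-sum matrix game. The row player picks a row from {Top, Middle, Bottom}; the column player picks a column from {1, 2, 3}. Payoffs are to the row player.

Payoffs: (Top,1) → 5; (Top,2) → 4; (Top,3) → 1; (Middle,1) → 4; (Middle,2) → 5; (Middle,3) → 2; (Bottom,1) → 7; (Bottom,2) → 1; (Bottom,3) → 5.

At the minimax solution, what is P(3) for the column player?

Row minima: Top → 1, Middle → 2, Bottom → 1; maximin = 2.
Column maxima: 1 → 7, 2 → 5, 3 → 5; minimax = 5.
2 ≠ 5, so there is no saddle point; optimal play is mixed.
1 is strictly dominated by 3 (it gives the row player strictly more in every row), so the column player never plays it.
With 1 eliminated, Top is strictly dominated by Middle (Middle gives the row player strictly more in every remaining column), so the row player never plays it.
On the remaining 2×2 (Middle, Bottom vs 2, 3):
Let the row player play Middle with probability p. Expected payoff against 2: 5p + 1(1−p) = 4p + 1; against 3: 2p + 5(1−p) = −3p + 5.
Setting these equal: 4p + 1 = −3p + 5 ⇒ 7p = 4 ⇒ p = 4/7, and the value is (4)·(4/7) + 1 = 23/7.
For the column player: with q = P(2), equating Middle's and Bottom's payoffs gives 3q + 2 = −4q + 5 ⇒ q = 3/7.

4/7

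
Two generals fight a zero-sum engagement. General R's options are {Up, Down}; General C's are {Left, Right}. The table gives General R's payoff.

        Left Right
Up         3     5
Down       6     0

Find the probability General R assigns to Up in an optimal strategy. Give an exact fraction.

3/4

Row minima: Up → 3, Down → 0; maximin = 3.
Column maxima: Left → 6, Right → 5; minimax = 5.
3 ≠ 5, so there is no saddle point; optimal play is mixed.
Let General R play Up with probability p. Expected payoff against Left: 3p + 6(1−p) = −3p + 6; against Right: 5p + 0(1−p) = 5p.
Setting these equal: −3p + 6 = 5p ⇒ −8p = -6 ⇒ p = 3/4, and the value is (-3)·(3/4) + 6 = 15/4.
For General C: with q = P(Left), equating Up's and Down's payoffs gives −2q + 5 = 6q ⇒ q = 5/8.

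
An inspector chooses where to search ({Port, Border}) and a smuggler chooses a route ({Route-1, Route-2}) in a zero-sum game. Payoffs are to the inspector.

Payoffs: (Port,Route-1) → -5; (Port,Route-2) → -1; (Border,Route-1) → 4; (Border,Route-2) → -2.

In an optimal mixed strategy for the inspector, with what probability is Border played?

2/5

Row minima: Port → -5, Border → -2; maximin = -2.
Column maxima: Route-1 → 4, Route-2 → -1; minimax = -1.
-2 ≠ -1, so there is no saddle point; optimal play is mixed.
Let the inspector play Port with probability p. Expected payoff against Route-1: (-5)p + 4(1−p) = −9p + 4; against Route-2: (-1)p + (-2)(1−p) = p − 2.
Setting these equal: −9p + 4 = p − 2 ⇒ −10p = -6 ⇒ p = 3/5, and the value is (-9)·(3/5) + 4 = -7/5.
For the smuggler: with q = P(Route-1), equating Port's and Border's payoffs gives −4q − 1 = 6q − 2 ⇒ q = 1/10.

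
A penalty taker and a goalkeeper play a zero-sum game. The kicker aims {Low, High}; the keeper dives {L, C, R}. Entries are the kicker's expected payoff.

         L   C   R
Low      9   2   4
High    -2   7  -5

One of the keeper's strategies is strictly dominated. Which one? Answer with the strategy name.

R holds the kicker's payoff strictly below L in every row: 4 < 9, -5 < -2.
So L is strictly dominated for the keeper.

L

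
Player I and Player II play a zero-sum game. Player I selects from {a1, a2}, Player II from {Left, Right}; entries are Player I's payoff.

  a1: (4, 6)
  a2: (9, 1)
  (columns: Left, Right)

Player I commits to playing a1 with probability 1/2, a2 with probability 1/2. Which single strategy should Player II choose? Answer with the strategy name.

Right

If Player II plays Left, Player I's expected payoff is (1/2)·4 + (1/2)·9 = 13/2.
If Player II plays Right, Player I's expected payoff is (1/2)·6 + (1/2)·1 = 7/2.
Player II minimizes Player I's payoff; the smallest is 7/2, so the best response is Right.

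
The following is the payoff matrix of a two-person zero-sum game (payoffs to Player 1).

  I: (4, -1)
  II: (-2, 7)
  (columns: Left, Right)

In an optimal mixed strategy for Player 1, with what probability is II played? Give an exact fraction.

5/14

Row minima: I → -1, II → -2; maximin = -1.
Column maxima: Left → 4, Right → 7; minimax = 4.
-1 ≠ 4, so there is no saddle point; optimal play is mixed.
Let Player 1 play I with probability p. Expected payoff against Left: 4p + (-2)(1−p) = 6p − 2; against Right: (-1)p + 7(1−p) = −8p + 7.
Setting these equal: 6p − 2 = −8p + 7 ⇒ 14p = 9 ⇒ p = 9/14, and the value is (6)·(9/14) − 2 = 13/7.
For Player 2: with q = P(Left), equating I's and II's payoffs gives 5q − 1 = −9q + 7 ⇒ q = 4/7.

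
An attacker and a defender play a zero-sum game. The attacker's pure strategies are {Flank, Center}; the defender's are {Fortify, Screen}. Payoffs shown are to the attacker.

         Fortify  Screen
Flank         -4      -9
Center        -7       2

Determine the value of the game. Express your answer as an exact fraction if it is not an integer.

Row minima: Flank → -9, Center → -7; maximin = -7.
Column maxima: Fortify → -4, Screen → 2; minimax = -4.
-7 ≠ -4, so there is no saddle point; optimal play is mixed.
Let the attacker play Flank with probability p. Expected payoff against Fortify: (-4)p + (-7)(1−p) = 3p − 7; against Screen: (-9)p + 2(1−p) = −11p + 2.
Setting these equal: 3p − 7 = −11p + 2 ⇒ 14p = 9 ⇒ p = 9/14, and the value is (3)·(9/14) − 7 = -71/14.
For the defender: with q = P(Fortify), equating Flank's and Center's payoffs gives 5q − 9 = −9q + 2 ⇒ q = 11/14.

-71/14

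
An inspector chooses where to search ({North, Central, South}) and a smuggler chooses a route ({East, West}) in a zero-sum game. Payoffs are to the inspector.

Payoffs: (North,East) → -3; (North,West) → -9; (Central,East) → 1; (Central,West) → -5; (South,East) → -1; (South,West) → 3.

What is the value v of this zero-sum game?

-1/5

Row minima: North → -9, Central → -5, South → -1; maximin = -1.
Column maxima: East → 1, West → 3; minimax = 1.
-1 ≠ 1, so there is no saddle point; optimal play is mixed.
North is strictly dominated by Central, so the inspector never plays it.
On the remaining 2×2 (Central, South vs East, West):
Let the inspector play Central with probability p. Expected payoff against East: 1p + (-1)(1−p) = 2p − 1; against West: (-5)p + 3(1−p) = −8p + 3.
Setting these equal: 2p − 1 = −8p + 3 ⇒ 10p = 4 ⇒ p = 2/5, and the value is (2)·(2/5) − 1 = -1/5.
For the smuggler: with q = P(East), equating Central's and South's payoffs gives 6q − 5 = −4q + 3 ⇒ q = 4/5.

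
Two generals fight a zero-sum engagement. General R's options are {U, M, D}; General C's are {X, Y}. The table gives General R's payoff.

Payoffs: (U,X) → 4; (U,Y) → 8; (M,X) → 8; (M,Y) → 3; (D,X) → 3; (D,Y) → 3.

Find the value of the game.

52/9

Row minima: U → 4, M → 3, D → 3; maximin = 4.
Column maxima: X → 8, Y → 8; minimax = 8.
4 ≠ 8, so there is no saddle point; optimal play is mixed.
D is strictly dominated by U, so General R never plays it.
On the remaining 2×2 (U, M vs X, Y):
Let General R play U with probability p. Expected payoff against X: 4p + 8(1−p) = −4p + 8; against Y: 8p + 3(1−p) = 5p + 3.
Setting these equal: −4p + 8 = 5p + 3 ⇒ −9p = -5 ⇒ p = 5/9, and the value is (-4)·(5/9) + 8 = 52/9.
For General C: with q = P(X), equating U's and M's payoffs gives −4q + 8 = 5q + 3 ⇒ q = 5/9.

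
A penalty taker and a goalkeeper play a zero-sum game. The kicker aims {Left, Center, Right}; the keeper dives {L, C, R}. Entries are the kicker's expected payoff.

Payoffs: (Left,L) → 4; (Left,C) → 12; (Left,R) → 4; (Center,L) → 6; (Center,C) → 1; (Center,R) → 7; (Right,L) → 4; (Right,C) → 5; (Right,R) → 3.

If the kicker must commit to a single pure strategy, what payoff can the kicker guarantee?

Row minima: Left → 4, Center → 1, Right → 3.
The best of these is 4.

4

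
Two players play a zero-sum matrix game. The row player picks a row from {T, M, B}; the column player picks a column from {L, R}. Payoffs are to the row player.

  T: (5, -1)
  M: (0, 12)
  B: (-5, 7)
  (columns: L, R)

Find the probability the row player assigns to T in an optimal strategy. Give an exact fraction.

Row minima: T → -1, M → 0, B → -5; maximin = 0.
Column maxima: L → 5, R → 12; minimax = 5.
0 ≠ 5, so there is no saddle point; optimal play is mixed.
B is strictly dominated by M, so the row player never plays it.
On the remaining 2×2 (T, M vs L, R):
Let the row player play T with probability p. Expected payoff against L: 5p + 0(1−p) = 5p; against R: (-1)p + 12(1−p) = −13p + 12.
Setting these equal: 5p = −13p + 12 ⇒ 18p = 12 ⇒ p = 2/3, and the value is (5)·(2/3) = 10/3.
For the column player: with q = P(L), equating T's and M's payoffs gives 6q − 1 = −12q + 12 ⇒ q = 13/18.

2/3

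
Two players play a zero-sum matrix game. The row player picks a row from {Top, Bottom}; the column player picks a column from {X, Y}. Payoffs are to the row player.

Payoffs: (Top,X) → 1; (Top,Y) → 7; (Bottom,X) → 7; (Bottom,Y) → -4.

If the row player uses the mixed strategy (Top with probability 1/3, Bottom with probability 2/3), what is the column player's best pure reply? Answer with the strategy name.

Y

If the column player plays X, the row player's expected payoff is (1/3)·1 + (2/3)·7 = 5.
If the column player plays Y, the row player's expected payoff is (1/3)·7 + (2/3)·(-4) = -1/3.
The column player minimizes the row player's payoff; the smallest is -1/3, so the best response is Y.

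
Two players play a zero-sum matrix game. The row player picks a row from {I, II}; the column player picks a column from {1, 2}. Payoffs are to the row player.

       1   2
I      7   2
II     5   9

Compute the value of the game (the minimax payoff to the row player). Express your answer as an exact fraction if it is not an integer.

Row minima: I → 2, II → 5; maximin = 5.
Column maxima: 1 → 7, 2 → 9; minimax = 7.
5 ≠ 7, so there is no saddle point; optimal play is mixed.
Let the row player play I with probability p. Expected payoff against 1: 7p + 5(1−p) = 2p + 5; against 2: 2p + 9(1−p) = −7p + 9.
Setting these equal: 2p + 5 = −7p + 9 ⇒ 9p = 4 ⇒ p = 4/9, and the value is (2)·(4/9) + 5 = 53/9.
For the column player: with q = P(1), equating I's and II's payoffs gives 5q + 2 = −4q + 9 ⇒ q = 7/9.

53/9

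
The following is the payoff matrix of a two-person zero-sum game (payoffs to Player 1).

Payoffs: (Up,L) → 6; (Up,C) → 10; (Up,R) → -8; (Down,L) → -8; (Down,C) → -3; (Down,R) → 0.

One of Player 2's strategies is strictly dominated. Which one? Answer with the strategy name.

C

L holds Player 1's payoff strictly below C in every row: 6 < 10, -8 < -3.
So C is strictly dominated for Player 2.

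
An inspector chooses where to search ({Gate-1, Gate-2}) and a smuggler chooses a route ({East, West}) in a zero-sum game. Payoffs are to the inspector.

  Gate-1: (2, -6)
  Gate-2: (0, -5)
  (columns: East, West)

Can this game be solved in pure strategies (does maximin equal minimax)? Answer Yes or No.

Row minima: Gate-1 → -6, Gate-2 → -5; maximin = -5.
Column maxima: East → 2, West → -5; minimax = -5.
maximin = minimax = -5, so a saddle point exists.

Yes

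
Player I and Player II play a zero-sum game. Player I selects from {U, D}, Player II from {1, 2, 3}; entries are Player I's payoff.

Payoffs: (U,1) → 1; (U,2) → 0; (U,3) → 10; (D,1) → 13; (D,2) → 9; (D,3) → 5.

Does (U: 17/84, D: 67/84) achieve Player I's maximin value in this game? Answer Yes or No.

Against 1 this mix gives (17/84)·1 + (67/84)·13 = 74/7.
Against 2 this mix gives (17/84)·0 + (67/84)·9 = 201/28.
Against 3 this mix gives (17/84)·10 + (67/84)·5 = 505/84.
Player II will play 3, holding Player I to 505/84. Shifting weight toward the row that does better against 3 would raise this floor (the equalizing mix achieves 45/7 against both 3 and 2), so the proposed strategy is not optimal.

No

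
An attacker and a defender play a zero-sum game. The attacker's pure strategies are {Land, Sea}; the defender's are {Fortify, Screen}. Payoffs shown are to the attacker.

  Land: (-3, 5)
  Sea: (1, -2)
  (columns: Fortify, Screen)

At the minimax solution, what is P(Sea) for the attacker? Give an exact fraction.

8/11

Row minima: Land → -3, Sea → -2; maximin = -2.
Column maxima: Fortify → 1, Screen → 5; minimax = 1.
-2 ≠ 1, so there is no saddle point; optimal play is mixed.
Let the attacker play Land with probability p. Expected payoff against Fortify: (-3)p + 1(1−p) = −4p + 1; against Screen: 5p + (-2)(1−p) = 7p − 2.
Setting these equal: −4p + 1 = 7p − 2 ⇒ −11p = -3 ⇒ p = 3/11, and the value is (-4)·(3/11) + 1 = -1/11.
For the defender: with q = P(Fortify), equating Land's and Sea's payoffs gives −8q + 5 = 3q − 2 ⇒ q = 7/11.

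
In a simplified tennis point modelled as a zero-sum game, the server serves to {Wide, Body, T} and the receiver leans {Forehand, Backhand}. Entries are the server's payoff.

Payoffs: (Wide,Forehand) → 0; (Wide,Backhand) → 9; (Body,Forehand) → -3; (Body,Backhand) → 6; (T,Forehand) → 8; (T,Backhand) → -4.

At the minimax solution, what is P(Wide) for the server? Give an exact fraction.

Row minima: Wide → 0, Body → -3, T → -4; maximin = 0.
Column maxima: Forehand → 8, Backhand → 9; minimax = 8.
0 ≠ 8, so there is no saddle point; optimal play is mixed.
Body is strictly dominated by Wide, so the server never plays it.
On the remaining 2×2 (Wide, T vs Forehand, Backhand):
Let the server play Wide with probability p. Expected payoff against Forehand: 0p + 8(1−p) = −8p + 8; against Backhand: 9p + (-4)(1−p) = 13p − 4.
Setting these equal: −8p + 8 = 13p − 4 ⇒ −21p = -12 ⇒ p = 4/7, and the value is (-8)·(4/7) + 8 = 24/7.
For the receiver: with q = P(Forehand), equating Wide's and T's payoffs gives −9q + 9 = 12q − 4 ⇒ q = 13/21.

4/7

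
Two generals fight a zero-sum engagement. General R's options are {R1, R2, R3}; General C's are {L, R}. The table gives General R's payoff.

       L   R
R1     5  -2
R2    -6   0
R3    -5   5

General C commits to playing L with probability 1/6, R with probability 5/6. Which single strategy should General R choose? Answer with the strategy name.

Expected payoff of R1: (1/6)·5 + (5/6)·(-2) = -5/6.
Expected payoff of R2: (1/6)·(-6) + (5/6)·0 = -1.
Expected payoff of R3: (1/6)·(-5) + (5/6)·5 = 10/3.
The largest is 10/3, so General R's best response is R3.

R3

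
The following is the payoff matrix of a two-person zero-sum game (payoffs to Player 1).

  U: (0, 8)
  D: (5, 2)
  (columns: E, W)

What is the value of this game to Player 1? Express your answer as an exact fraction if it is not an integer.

Row minima: U → 0, D → 2; maximin = 2.
Column maxima: E → 5, W → 8; minimax = 5.
2 ≠ 5, so there is no saddle point; optimal play is mixed.
Let Player 1 play U with probability p. Expected payoff against E: 0p + 5(1−p) = −5p + 5; against W: 8p + 2(1−p) = 6p + 2.
Setting these equal: −5p + 5 = 6p + 2 ⇒ −11p = -3 ⇒ p = 3/11, and the value is (-5)·(3/11) + 5 = 40/11.
For Player 2: with q = P(E), equating U's and D's payoffs gives −8q + 8 = 3q + 2 ⇒ q = 6/11.

40/11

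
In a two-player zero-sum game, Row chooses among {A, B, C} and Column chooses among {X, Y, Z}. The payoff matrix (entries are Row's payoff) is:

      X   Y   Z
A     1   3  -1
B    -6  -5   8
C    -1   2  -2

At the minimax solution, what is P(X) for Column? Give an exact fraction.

9/16

Row minima: A → -1, B → -6, C → -2; maximin = -1.
Column maxima: X → 1, Y → 3, Z → 8; minimax = 1.
-1 ≠ 1, so there is no saddle point; optimal play is mixed.
C is strictly dominated by A, so Row never plays it.
Y is strictly dominated by X (it gives Row strictly more in every row), so Column never plays it.
On the remaining 2×2 (A, B vs X, Z):
Let Row play A with probability p. Expected payoff against X: 1p + (-6)(1−p) = 7p − 6; against Z: (-1)p + 8(1−p) = −9p + 8.
Setting these equal: 7p − 6 = −9p + 8 ⇒ 16p = 14 ⇒ p = 7/8, and the value is (7)·(7/8) − 6 = 1/8.
For Column: with q = P(X), equating A's and B's payoffs gives 2q − 1 = −14q + 8 ⇒ q = 9/16.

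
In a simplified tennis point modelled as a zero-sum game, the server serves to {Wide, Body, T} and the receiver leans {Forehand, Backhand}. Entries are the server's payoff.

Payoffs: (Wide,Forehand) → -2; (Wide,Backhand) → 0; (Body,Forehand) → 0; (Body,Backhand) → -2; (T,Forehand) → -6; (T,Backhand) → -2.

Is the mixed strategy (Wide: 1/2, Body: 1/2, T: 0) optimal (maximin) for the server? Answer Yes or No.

Against Forehand this mix gives (1/2)·(-2) + (1/2)·0 = -1.
Against Backhand this mix gives (1/2)·0 + (1/2)·(-2) = -1.
All of the receiver's active replies (Forehand, Backhand) yield -1, and no column does worse for the server. The mix makes the receiver indifferent and guarantees -1, so it is optimal.

Yes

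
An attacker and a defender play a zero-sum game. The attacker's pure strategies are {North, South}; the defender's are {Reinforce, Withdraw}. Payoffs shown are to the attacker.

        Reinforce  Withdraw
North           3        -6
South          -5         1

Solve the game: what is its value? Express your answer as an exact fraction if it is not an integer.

Row minima: North → -6, South → -5; maximin = -5.
Column maxima: Reinforce → 3, Withdraw → 1; minimax = 1.
-5 ≠ 1, so there is no saddle point; optimal play is mixed.
Let the attacker play North with probability p. Expected payoff against Reinforce: 3p + (-5)(1−p) = 8p − 5; against Withdraw: (-6)p + 1(1−p) = −7p + 1.
Setting these equal: 8p − 5 = −7p + 1 ⇒ 15p = 6 ⇒ p = 2/5, and the value is (8)·(2/5) − 5 = -9/5.
For the defender: with q = P(Reinforce), equating North's and South's payoffs gives 9q − 6 = −6q + 1 ⇒ q = 7/15.

-9/5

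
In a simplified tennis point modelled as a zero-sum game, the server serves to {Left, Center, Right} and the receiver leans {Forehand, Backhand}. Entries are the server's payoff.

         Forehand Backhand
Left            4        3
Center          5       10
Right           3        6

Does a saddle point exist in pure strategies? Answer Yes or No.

Row minima: Left → 3, Center → 5, Right → 3; maximin = 5.
Column maxima: Forehand → 5, Backhand → 10; minimax = 5.
maximin = minimax = 5, so a saddle point exists.

Yes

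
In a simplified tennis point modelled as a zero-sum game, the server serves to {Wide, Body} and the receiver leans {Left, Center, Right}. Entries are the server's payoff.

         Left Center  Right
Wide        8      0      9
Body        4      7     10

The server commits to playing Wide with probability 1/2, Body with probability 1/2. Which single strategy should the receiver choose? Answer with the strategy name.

Center

If the receiver plays Left, the server's expected payoff is (1/2)·8 + (1/2)·4 = 6.
If the receiver plays Center, the server's expected payoff is (1/2)·0 + (1/2)·7 = 7/2.
If the receiver plays Right, the server's expected payoff is (1/2)·9 + (1/2)·10 = 19/2.
The receiver minimizes the server's payoff; the smallest is 7/2, so the best response is Center.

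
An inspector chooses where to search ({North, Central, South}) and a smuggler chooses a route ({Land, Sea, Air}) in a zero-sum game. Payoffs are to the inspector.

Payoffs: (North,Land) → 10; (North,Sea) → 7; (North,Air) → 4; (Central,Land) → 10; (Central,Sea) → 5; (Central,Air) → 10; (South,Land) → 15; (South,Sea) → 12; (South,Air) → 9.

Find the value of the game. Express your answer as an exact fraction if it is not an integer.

Row minima: North → 4, Central → 5, South → 9; maximin = 9.
Column maxima: Land → 15, Sea → 12, Air → 10; minimax = 10.
9 ≠ 10, so there is no saddle point; optimal play is mixed.
North is strictly dominated by South, so the inspector never plays it.
Land is strictly dominated by Sea (it gives the inspector strictly more in every row), so the smuggler never plays it.
On the remaining 2×2 (Central, South vs Sea, Air):
Let the inspector play Central with probability p. Expected payoff against Sea: 5p + 12(1−p) = −7p + 12; against Air: 10p + 9(1−p) = p + 9.
Setting these equal: −7p + 12 = p + 9 ⇒ −8p = -3 ⇒ p = 3/8, and the value is (-7)·(3/8) + 12 = 75/8.
For the smuggler: with q = P(Sea), equating Central's and South's payoffs gives −5q + 10 = 3q + 9 ⇒ q = 1/8.

75/8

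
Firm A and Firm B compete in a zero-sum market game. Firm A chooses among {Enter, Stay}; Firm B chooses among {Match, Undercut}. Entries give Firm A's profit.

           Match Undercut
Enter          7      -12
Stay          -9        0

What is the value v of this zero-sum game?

-27/7

Row minima: Enter → -12, Stay → -9; maximin = -9.
Column maxima: Match → 7, Undercut → 0; minimax = 0.
-9 ≠ 0, so there is no saddle point; optimal play is mixed.
Let Firm A play Enter with probability p. Expected payoff against Match: 7p + (-9)(1−p) = 16p − 9; against Undercut: (-12)p + 0(1−p) = −12p.
Setting these equal: 16p − 9 = −12p ⇒ 28p = 9 ⇒ p = 9/28, and the value is (16)·(9/28) − 9 = -27/7.
For Firm B: with q = P(Match), equating Enter's and Stay's payoffs gives 19q − 12 = −9q ⇒ q = 3/7.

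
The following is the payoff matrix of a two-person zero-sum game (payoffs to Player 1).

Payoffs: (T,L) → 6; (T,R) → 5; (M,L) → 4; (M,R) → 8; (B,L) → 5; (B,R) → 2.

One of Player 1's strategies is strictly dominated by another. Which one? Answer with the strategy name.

B

T gives a strictly higher payoff than B against every column: 6 > 5, 5 > 2.
So B is strictly dominated and Player 1 never plays it.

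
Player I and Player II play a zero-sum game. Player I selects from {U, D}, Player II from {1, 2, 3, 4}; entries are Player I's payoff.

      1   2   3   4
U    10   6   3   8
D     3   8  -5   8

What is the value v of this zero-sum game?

3

Row minima: U → 3, D → -5; maximin = 3.
Column maxima: 1 → 10, 2 → 8, 3 → 3, 4 → 8; minimax = 3.
Since maximin = minimax = 3, there is a saddle point and the value is 3.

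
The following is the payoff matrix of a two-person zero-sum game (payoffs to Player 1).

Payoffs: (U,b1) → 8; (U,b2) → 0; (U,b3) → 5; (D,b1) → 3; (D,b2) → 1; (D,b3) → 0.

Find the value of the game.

5/6

Row minima: U → 0, D → 0; maximin = 0.
Column maxima: b1 → 8, b2 → 1, b3 → 5; minimax = 1.
0 ≠ 1, so there is no saddle point; optimal play is mixed.
b1 is strictly dominated by b2 (it gives Player 1 strictly more in every row), so Player 2 never plays it.
On the remaining 2×2 (U, D vs b2, b3):
Let Player 1 play U with probability p. Expected payoff against b2: 0p + 1(1−p) = −p + 1; against b3: 5p + 0(1−p) = 5p.
Setting these equal: −p + 1 = 5p ⇒ −6p = -1 ⇒ p = 1/6, and the value is (-1)·(1/6) + 1 = 5/6.
For Player 2: with q = P(b2), equating U's and D's payoffs gives −5q + 5 = q ⇒ q = 5/6.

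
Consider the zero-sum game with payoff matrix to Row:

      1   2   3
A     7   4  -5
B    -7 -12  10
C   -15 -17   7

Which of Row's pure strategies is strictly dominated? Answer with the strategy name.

B gives a strictly higher payoff than C against every column: -7 > -15, -12 > -17, 10 > 7.
So C is strictly dominated and Row never plays it.

C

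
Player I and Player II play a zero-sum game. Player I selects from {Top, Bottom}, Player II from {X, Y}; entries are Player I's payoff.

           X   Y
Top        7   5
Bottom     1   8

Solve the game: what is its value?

Row minima: Top → 5, Bottom → 1; maximin = 5.
Column maxima: X → 7, Y → 8; minimax = 7.
5 ≠ 7, so there is no saddle point; optimal play is mixed.
Let Player I play Top with probability p. Expected payoff against X: 7p + 1(1−p) = 6p + 1; against Y: 5p + 8(1−p) = −3p + 8.
Setting these equal: 6p + 1 = −3p + 8 ⇒ 9p = 7 ⇒ p = 7/9, and the value is (6)·(7/9) + 1 = 17/3.
For Player II: with q = P(X), equating Top's and Bottom's payoffs gives 2q + 5 = −7q + 8 ⇒ q = 1/3.

17/3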